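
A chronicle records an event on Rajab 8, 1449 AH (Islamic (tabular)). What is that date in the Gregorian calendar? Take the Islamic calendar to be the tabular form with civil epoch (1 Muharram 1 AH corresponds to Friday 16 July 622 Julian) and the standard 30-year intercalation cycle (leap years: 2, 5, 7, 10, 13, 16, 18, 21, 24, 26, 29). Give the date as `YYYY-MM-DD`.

2027-12-07

Both dates share Julian Day Number 2461747; in the Gregorian calendar that is 7 December 2027 CE.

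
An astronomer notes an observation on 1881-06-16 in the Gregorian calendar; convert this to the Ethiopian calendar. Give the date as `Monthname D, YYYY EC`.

Sene 10, 1873 EC

Both dates share Julian Day Number 2408248; in the Ethiopian calendar that is 10 Sene 1873 EC.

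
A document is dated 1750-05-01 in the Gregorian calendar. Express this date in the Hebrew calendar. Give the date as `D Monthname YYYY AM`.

25 Nisan 5510 AM

Both dates share Julian Day Number 2360355; in the Hebrew calendar that is 25 Nisan 5510 AM.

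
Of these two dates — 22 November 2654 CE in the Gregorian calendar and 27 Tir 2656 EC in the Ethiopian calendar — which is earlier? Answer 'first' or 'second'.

First date → JDN 2690739; second date → JDN 2694106.
JDN 2690739 < JDN 2694106, so the first date is earlier.

first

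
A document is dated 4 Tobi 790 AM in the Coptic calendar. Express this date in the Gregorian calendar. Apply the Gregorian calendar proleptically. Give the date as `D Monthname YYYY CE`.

Both dates share Julian Day Number 2113335; in the Gregorian calendar that is 5 January 1074 CE.

5 January 1074 CE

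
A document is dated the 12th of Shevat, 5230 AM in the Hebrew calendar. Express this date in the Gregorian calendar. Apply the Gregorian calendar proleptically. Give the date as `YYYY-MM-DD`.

1470-01-23

Julian Day Number of the source date = 2257989.
Converting JDN 2257989 to the Gregorian calendar gives 23 January 1470 CE.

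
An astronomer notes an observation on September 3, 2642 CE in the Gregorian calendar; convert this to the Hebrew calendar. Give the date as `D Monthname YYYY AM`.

16 Elul 6402 AM

Both dates share Julian Day Number 2686276; in the Hebrew calendar that is 16 Elul 6402 AM.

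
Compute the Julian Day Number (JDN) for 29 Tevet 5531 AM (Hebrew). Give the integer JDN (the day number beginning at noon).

2367919

Equivalently 15 January 1771 (Gregorian).
JDN 2400001 is 17 November 1858 CE (Gregorian), MJD 0; the target day is −32082 days from there, so JDN = 2367919.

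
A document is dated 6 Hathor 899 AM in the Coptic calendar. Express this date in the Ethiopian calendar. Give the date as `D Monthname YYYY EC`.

6 Hidar 1175 EC

Julian Day Number of the source date = 2153089.
Converting JDN 2153089 to the Ethiopian calendar gives 6 Hidar 1175 EC.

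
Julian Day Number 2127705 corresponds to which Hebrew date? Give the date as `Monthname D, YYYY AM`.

Iyar 16, 4873 AM

The proleptic Gregorian equivalent of JDN 2127705 is 11 May 1113.
In the Hebrew calendar that day is Iyar 16, 4873 AM.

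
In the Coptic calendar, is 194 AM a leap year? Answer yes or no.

no

194 mod 4 = 2; in the Coptic calendar a year is leap when year mod 4 = 3, so it is a common year.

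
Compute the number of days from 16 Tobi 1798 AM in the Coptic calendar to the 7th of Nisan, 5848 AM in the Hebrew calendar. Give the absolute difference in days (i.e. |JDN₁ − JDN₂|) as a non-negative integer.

First date → JDN 2481519; second date → JDN 2483775.
The interval is |2481519 − 2483775| = 2256 days.

2256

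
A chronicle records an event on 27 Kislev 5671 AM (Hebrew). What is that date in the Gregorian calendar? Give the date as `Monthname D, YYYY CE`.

Julian Day Number of the source date = 2419034.
Converting JDN 2419034 to the Gregorian calendar gives 28 December 1910 CE.

December 28, 1910 CE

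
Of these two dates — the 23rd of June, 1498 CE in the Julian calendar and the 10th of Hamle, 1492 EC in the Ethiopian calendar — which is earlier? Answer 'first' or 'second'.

First date → JDN 2268376; second date → JDN 2269118.
JDN 2268376 < JDN 2269118, so the first date is earlier.

first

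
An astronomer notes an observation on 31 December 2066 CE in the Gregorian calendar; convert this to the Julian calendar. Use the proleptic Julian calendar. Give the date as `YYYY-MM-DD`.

2066-12-18

For dates in this range the Gregorian date is 13 days ahead of the Julian.
31 December 2066 Gregorian − 13 days → 18 December 2066 Julian.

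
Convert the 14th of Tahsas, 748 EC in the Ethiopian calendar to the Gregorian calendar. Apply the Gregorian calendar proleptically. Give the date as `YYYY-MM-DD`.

Both dates share Julian Day Number 1997166; in the Gregorian calendar that is 15 December 755 CE.

0755-12-15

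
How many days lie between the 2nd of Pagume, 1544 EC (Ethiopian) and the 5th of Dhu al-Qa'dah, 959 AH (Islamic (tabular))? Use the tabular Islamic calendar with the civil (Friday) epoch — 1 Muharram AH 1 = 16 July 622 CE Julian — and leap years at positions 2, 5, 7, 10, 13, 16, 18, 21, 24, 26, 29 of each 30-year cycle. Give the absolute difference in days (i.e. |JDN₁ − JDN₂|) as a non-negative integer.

JDN of the first date = 2288163.
JDN of the second date = 2288222.
|2288222 − 2288163| = 59.

59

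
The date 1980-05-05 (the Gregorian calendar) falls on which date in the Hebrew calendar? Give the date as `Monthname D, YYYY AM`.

Iyar 19, 5740 AM

Both dates share Julian Day Number 2444365; in the Hebrew calendar that is 19 Iyar 5740 AM.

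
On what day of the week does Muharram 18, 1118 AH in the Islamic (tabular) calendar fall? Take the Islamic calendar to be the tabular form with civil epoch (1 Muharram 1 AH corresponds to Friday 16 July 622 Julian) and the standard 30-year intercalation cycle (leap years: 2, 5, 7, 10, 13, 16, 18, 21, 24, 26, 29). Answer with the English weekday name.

This is JDN 2344285 (2 May 1706 Gregorian).
JDN 2344285 mod 7 = 6, and JDN 0 was a Monday, so this is a Sunday.

Sunday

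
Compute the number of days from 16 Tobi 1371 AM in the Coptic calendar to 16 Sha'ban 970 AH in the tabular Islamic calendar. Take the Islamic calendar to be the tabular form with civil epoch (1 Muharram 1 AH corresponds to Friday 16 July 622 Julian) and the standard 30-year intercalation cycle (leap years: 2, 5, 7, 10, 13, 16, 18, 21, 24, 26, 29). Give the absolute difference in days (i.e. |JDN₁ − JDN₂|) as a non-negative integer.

First date → JDN 2325557; second date → JDN 2292043.
The interval is |2325557 − 2292043| = 33514 days.

33514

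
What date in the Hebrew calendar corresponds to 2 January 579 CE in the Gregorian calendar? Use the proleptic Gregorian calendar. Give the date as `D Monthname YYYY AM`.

16 Tevet 4339 AM

Both dates share Julian Day Number 1932537; in the Hebrew calendar that is 16 Tevet 4339 AM.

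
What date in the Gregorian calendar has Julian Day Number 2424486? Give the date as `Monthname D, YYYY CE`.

Counting from JDN 2299161 = 15 Oct 1582 gives an offset of 125325 days.

December 1, 1925 CE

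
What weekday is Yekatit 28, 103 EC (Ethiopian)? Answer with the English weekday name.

This is JDN 1761653 (21 February 111 Gregorian).
JDN 1761653 mod 7 = 5, and JDN 0 was a Monday, so this is a Saturday.

Saturday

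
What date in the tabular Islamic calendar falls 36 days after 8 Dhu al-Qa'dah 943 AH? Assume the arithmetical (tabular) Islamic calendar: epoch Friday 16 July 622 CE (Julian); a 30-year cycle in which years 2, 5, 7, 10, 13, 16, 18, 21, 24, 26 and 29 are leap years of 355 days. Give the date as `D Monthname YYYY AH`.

JDN of 8 Dhu al-Qa'dah 943 AH = 2282555.
2282555 + 36 = 2282591.
JDN 2282591 in the tabular Islamic calendar is 14 Dhu al-Hijjah 943 AH.

14 Dhu al-Hijjah 943 AH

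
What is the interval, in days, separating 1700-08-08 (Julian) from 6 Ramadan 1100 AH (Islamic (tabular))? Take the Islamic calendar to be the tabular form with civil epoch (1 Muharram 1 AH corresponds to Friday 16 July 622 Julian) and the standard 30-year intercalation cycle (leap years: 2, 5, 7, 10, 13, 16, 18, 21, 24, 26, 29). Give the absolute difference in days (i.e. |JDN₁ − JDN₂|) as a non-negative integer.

First date → JDN 2342203; second date → JDN 2338130.
The interval is |2342203 − 2338130| = 4073 days.

4073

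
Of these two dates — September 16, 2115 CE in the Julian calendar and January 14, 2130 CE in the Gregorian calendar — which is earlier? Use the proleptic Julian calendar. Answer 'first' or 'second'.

The two dates have Julian Day Numbers 2493820 and 2499040 respectively.
Since 2493820 < 2499040, the first date comes first.

first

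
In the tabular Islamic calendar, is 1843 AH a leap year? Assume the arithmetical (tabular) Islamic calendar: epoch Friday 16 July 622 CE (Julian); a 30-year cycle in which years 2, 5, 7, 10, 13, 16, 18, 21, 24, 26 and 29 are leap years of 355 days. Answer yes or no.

yes

Year 1843 AH is year 13 of its 30-year cycle; leap positions are 2, 5, 7, 10, 13, 16, 18, 21, 24, 26, 29, so it is a leap year (355 days).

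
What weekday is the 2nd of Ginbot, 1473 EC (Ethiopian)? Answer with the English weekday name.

Equivalently 6 May 1481 Gregorian, JDN 2262110.
JDN 2262110 mod 7 = 4, and JDN 0 was a Monday, so this is a Friday.

Friday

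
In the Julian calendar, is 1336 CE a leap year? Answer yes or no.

1336 mod 4 = 0, so it is a leap year in the Julian calendar.

yes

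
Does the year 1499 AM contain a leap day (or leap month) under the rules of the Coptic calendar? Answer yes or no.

1499 mod 4 = 3; in the Coptic calendar a year is leap when year mod 4 = 3, so it is a leap year.

yes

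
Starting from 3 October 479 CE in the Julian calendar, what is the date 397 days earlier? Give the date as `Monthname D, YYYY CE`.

September 1, 478 CE

The starting date is JDN 1896288; 1896288 − 397 = 1895891.
JDN 1895891 corresponds to September 1, 478 CE.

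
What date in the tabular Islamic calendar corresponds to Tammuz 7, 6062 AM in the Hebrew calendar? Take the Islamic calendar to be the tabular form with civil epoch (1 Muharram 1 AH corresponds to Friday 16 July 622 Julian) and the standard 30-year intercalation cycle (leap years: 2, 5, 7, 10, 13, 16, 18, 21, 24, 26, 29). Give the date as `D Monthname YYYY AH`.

8 Rajab 1732 AH

The source date corresponds to 5 July 2302 in the Gregorian calendar (JDN 2562033).
That day falls on 8 Rajab 1732 AH in the tabular Islamic calendar.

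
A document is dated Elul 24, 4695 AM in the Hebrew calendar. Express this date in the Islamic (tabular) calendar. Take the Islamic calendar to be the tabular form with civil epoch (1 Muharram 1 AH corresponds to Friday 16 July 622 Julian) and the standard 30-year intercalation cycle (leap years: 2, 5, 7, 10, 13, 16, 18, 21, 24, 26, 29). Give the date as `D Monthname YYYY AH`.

23 Ramadan 323 AH

Julian Day Number of the source date = 2062804.
Converting JDN 2062804 to the tabular Islamic calendar gives 23 Ramadan 323 AH.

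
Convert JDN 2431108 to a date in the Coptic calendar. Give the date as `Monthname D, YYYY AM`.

JDN 2431108 is 18 January 1944 in the Gregorian calendar.
In the Coptic calendar that day is Tobi 9, 1660 AM.

Tobi 9, 1660 AM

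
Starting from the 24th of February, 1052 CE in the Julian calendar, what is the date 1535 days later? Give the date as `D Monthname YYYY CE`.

JDN of the 24th of February, 1052 CE = 2105355.
2105355 + 1535 = 2106890.
JDN 2106890 in the Julian calendar is 8 May 1056 CE.

8 May 1056 CE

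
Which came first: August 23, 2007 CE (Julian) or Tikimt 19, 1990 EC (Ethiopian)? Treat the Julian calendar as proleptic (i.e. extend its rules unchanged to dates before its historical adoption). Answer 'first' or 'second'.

second

Converting both to JDN: 2454349 vs 2450751; the smaller is the second.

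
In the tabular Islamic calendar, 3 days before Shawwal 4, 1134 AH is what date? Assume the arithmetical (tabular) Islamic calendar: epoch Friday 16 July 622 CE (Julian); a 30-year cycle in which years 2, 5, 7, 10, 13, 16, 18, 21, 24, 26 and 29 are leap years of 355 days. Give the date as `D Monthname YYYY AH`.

The starting date is JDN 2350206; 2350206 − 3 = 2350203.
JDN 2350203 corresponds to 1 Shawwal 1134 AH.

1 Shawwal 1134 AH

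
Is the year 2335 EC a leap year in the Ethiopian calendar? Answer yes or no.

2335 mod 4 = 3; in the Ethiopian calendar a year is leap when year mod 4 = 3, so it is a leap year.

yes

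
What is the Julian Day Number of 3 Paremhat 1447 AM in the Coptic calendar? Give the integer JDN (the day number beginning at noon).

In the Gregorian calendar the same day is 10 March 1731.
JDN 2400001 is 17 November 1858 CE (Gregorian), MJD 0; the target day is −46638 days from there, so JDN = 2353363.

2353363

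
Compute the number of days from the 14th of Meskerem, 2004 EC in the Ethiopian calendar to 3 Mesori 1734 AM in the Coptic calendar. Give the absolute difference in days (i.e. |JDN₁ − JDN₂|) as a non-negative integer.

2510

First date → JDN 2455830; second date → JDN 2458340.
The interval is |2455830 − 2458340| = 2510 days.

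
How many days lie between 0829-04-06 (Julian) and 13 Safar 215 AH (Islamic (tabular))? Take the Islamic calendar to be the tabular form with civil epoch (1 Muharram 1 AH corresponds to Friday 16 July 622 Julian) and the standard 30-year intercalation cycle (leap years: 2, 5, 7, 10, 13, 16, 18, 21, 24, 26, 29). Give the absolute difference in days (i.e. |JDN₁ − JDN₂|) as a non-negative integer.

First date → JDN 2023946; second date → JDN 2024316.
The interval is |2023946 − 2024316| = 370 days.

370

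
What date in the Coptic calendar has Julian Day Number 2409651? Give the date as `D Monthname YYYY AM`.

12 Parmouti 1601 AM

JDN 2409651 is 19 April 1885 in the Gregorian calendar.
In the Coptic calendar that day is 12 Parmouti 1601 AM.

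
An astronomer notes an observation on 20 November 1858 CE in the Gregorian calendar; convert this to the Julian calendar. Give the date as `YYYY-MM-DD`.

At this point the Julian calendar is 12 days behind the Gregorian.
20 November 1858 Gregorian − 12 days → 8 November 1858 Julian.

1858-11-08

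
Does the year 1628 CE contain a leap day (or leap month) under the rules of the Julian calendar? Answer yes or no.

yes

1628 mod 4 = 0, so it is a leap year in the Julian calendar.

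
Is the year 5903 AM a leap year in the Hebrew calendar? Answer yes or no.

no

Hebrew year 5903 is year 13 of its 19-year Metonic cycle; leap years are at positions 3, 6, 8, 11, 14, 17, 19, so it is a common year (12 months).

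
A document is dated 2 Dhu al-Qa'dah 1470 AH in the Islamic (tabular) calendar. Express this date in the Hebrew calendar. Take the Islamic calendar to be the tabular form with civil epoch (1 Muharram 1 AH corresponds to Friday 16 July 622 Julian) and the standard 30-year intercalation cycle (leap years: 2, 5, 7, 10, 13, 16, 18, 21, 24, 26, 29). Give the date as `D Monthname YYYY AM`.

3 Elul 5808 AM

Both dates share Julian Day Number 2469301; in the Hebrew calendar that is 3 Elul 5808 AM.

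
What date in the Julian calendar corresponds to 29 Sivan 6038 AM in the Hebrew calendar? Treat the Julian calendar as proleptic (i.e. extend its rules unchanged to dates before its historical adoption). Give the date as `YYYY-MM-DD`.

2278-06-06

The source date corresponds to 21 June 2278 in the Gregorian calendar (JDN 2553254).
That day falls on 6 June 2278 CE in the Julian calendar.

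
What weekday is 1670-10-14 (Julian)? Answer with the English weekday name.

Friday

Equivalently 24 October 1670 Gregorian, JDN 2331312.
Since JDN mod 7 = 4 (0 = Monday), the day is Friday.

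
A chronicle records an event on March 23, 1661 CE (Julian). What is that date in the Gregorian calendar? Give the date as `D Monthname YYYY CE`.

The Julian–Gregorian offset here is 10 days (Julian trailing).
23 March 1661 Julian + 10 days → 2 April 1661 Gregorian.

2 April 1661 CE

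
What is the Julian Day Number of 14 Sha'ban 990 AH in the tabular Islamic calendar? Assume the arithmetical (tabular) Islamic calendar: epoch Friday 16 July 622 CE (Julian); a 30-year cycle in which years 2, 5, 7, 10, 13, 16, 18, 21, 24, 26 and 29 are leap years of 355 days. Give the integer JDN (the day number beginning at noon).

2299129

Equivalently 13 September 1582 (Gregorian).
JDN 2400001 is 17 November 1858 CE (Gregorian), MJD 0; the target day is −100872 days from there, so JDN = 2299129.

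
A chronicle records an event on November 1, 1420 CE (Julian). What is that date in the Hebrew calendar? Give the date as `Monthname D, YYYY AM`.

The source date corresponds to 10 November 1420 in the proleptic Gregorian calendar (JDN 2240018).
That day falls on 24 Cheshvan 5181 AM in the Hebrew calendar.

Cheshvan 24, 5181 AM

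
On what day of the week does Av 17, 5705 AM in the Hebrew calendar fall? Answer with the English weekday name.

In the Gregorian calendar this is 27 July 1945 (JDN 2431664).
2431664 ≡ 4 (mod 7); counting from Monday = 0 gives Friday.

Friday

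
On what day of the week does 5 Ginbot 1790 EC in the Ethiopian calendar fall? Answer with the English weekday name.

Friday

In the Gregorian calendar this is 11 May 1798 (JDN 2377897).
Since JDN mod 7 = 4 (0 = Monday), the day is Friday.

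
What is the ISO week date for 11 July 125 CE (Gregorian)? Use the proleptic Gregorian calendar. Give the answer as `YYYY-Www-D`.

0125-W28-3

The weekday is Wednesday (ISO weekday 3).
That Wednesday belongs to ISO week 28 of ISO year 125.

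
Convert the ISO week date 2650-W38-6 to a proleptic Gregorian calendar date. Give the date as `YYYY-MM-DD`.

2650-09-21

ISO week 1 of 2650 is the week containing the first Thursday of 2650.
Week 38, day 6 (Saturday) lands on 2650-09-21.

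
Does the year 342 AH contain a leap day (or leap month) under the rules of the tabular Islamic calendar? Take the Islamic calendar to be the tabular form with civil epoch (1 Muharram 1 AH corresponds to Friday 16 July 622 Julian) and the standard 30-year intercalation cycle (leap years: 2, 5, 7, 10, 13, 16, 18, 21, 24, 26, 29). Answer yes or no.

Year 342 AH is year 12 of its 30-year cycle; leap positions are 2, 5, 7, 10, 13, 16, 18, 21, 24, 26, 29, so it is a common year (354 days).

no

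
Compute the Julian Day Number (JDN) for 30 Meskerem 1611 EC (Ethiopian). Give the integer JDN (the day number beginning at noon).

2312302

Equivalently 7 October 1618 (Gregorian).
JDN 2299161 is 15 October 1582 CE (Gregorian); the target day is +13141 days from there, so JDN = 2312302.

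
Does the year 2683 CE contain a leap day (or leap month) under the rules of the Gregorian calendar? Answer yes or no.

no

2683 is not divisible by 4, so it is a common year.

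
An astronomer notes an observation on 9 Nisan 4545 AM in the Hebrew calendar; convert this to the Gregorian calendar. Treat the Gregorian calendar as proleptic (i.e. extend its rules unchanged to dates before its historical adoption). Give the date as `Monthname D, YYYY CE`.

March 29, 785 CE

Julian Day Number of the source date = 2007863.
Converting JDN 2007863 to the Gregorian calendar gives 29 March 785 CE.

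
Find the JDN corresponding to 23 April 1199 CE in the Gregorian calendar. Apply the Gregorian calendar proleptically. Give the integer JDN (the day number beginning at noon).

JDN 2400001 is 17 November 1858 CE (Gregorian), MJD 0; the target day is −240903 days from there, so JDN = 2159098.

2159098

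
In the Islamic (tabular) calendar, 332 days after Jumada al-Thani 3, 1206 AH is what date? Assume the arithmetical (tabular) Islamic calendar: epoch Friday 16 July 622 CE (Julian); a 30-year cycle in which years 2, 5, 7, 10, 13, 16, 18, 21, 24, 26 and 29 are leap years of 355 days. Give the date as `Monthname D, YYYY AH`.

Counting 332 days forward from JDN 2375602 reaches JDN 2375934, which is Jumada al-Awwal 11, 1207 AH.

Jumada al-Awwal 11, 1207 AH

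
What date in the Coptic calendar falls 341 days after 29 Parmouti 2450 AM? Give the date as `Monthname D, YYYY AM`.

Parmouti 5, 2451 AM

JDN of 29 Parmouti 2450 AM = 2719765.
2719765 + 341 = 2720106.
JDN 2720106 in the Coptic calendar is Parmouti 5, 2451 AM.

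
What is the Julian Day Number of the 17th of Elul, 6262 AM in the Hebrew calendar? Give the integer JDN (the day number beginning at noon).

In the Gregorian calendar the same day is 20 September 2502.
JDN 2400001 is 17 November 1858 CE (Gregorian), MJD 0; the target day is +235158 days from there, so JDN = 2635159.

2635159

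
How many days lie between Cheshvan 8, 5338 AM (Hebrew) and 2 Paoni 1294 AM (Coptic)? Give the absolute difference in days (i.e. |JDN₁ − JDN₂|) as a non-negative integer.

220

JDN of the first date = 2297349.
JDN of the second date = 2297569.
|2297569 − 2297349| = 220.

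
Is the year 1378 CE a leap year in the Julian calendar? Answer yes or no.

no

1378 mod 4 = 2, so it is a common year in the Julian calendar.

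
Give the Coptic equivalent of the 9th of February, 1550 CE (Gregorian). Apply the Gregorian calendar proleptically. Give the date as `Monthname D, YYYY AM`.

Both dates share Julian Day Number 2287225; in the Coptic calendar that is 5 Meshir 1266 AM.

Meshir 5, 1266 AM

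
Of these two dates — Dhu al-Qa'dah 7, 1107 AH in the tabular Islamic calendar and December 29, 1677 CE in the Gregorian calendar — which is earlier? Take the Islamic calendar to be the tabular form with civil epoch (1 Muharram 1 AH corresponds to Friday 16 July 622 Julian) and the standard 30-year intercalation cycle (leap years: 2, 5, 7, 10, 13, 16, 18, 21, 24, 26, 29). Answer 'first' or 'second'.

First date → JDN 2340671; second date → JDN 2333935.
JDN 2333935 < JDN 2340671, so the second date is earlier.

second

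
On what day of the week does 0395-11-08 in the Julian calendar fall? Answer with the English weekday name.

In the proleptic Gregorian calendar this is 9 November 395 (JDN 1865643).
JDN 1865643 mod 7 = 3, and JDN 0 was a Monday, so this is a Thursday.

Thursday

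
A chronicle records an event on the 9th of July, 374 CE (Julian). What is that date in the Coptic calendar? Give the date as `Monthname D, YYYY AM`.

The source date corresponds to 10 July 374 in the proleptic Gregorian calendar (JDN 1857851).
That day falls on 15 Epip 90 AM in the Coptic calendar.

Epip 15, 90 AM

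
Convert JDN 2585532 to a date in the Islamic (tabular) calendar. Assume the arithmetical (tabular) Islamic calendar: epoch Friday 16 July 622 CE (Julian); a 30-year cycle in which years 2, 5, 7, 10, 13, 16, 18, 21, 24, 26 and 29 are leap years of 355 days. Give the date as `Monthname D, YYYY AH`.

Dhu al-Qa'dah 1, 1798 AH

JDN 2585532 is 5 November 2366 in the Gregorian calendar.
In the tabular Islamic calendar that day is Dhu al-Qa'dah 1, 1798 AH.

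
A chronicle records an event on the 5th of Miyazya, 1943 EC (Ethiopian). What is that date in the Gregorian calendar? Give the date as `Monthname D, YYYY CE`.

Both dates share Julian Day Number 2433750; in the Gregorian calendar that is 13 April 1951 CE.

April 13, 1951 CE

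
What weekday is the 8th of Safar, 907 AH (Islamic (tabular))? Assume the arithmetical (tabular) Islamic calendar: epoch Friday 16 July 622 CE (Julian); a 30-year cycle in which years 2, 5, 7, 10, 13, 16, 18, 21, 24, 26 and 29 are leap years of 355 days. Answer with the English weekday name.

In the proleptic Gregorian calendar this is 2 September 1501 (JDN 2269533).
JDN 2269533 mod 7 = 0, and JDN 0 was a Monday, so this is a Monday.

Monday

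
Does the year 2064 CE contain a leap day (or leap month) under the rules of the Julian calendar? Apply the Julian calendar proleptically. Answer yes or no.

2064 mod 4 = 0, so it is a leap year in the Julian calendar.

yes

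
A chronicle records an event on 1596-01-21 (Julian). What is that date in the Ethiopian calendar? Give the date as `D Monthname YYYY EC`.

The source date corresponds to 31 January 1596 in the Gregorian calendar (JDN 2304017).
That day falls on 25 Tir 1588 EC in the Ethiopian calendar.

25 Tir 1588 EC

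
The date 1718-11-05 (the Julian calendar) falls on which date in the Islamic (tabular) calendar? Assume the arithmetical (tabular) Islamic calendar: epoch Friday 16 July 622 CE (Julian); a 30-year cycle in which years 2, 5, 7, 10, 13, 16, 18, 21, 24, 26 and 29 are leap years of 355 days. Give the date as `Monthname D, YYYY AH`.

Dhu al-Hijjah 22, 1130 AH

Julian Day Number of the source date = 2348866.
Converting JDN 2348866 to the tabular Islamic calendar gives 22 Dhu al-Hijjah 1130 AH.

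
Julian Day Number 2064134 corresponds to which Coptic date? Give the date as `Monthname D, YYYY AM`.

Parmouti 22, 655 AM

The proleptic Gregorian equivalent of JDN 2064134 is 22 April 939.
In the Coptic calendar that day is Parmouti 22, 655 AM.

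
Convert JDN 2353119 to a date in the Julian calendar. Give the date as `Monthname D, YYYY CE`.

JDN 2353119 is 9 July 1730 in the Gregorian calendar.
In the Julian calendar that day is June 28, 1730 CE.

June 28, 1730 CE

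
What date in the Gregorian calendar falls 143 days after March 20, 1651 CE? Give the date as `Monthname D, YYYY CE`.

August 10, 1651 CE

Counting 143 days forward from JDN 2324154 reaches JDN 2324297, which is August 10, 1651 CE.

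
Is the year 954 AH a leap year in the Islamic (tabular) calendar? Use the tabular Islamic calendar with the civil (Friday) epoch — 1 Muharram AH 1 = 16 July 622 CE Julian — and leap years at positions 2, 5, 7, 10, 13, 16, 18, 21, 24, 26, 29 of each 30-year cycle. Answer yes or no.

Year 954 AH is year 24 of its 30-year cycle; leap positions are 2, 5, 7, 10, 13, 16, 18, 21, 24, 26, 29, so it is a leap year (355 days).

yes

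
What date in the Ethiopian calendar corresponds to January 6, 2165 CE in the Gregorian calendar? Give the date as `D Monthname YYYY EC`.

27 Tahsas 2157 EC

Both dates share Julian Day Number 2511816; in the Ethiopian calendar that is 27 Tahsas 2157 EC.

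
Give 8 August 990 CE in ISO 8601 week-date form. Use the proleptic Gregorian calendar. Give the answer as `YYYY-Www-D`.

0990-W31-7

The weekday is Sunday (ISO weekday 7).
That Sunday belongs to ISO week 31 of ISO year 990.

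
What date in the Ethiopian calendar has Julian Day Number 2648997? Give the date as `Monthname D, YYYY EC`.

Hamle 29, 2532 EC

The Gregorian equivalent of JDN 2648997 is 9 August 2540.
In the Ethiopian calendar that day is Hamle 29, 2532 EC.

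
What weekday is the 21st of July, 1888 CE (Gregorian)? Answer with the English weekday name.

JDN 2410840 mod 7 = 5, and JDN 0 was a Monday, so this is a Saturday.

Saturday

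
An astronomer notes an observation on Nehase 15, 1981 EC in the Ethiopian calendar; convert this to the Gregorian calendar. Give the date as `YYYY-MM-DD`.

Both dates share Julian Day Number 2447760; in the Gregorian calendar that is 21 August 1989 CE.

1989-08-21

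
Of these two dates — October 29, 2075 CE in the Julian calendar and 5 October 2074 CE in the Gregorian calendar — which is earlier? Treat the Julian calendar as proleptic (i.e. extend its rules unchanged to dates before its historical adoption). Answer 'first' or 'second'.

second

First date → JDN 2479253; second date → JDN 2478851.
JDN 2478851 < JDN 2479253, so the second date is earlier.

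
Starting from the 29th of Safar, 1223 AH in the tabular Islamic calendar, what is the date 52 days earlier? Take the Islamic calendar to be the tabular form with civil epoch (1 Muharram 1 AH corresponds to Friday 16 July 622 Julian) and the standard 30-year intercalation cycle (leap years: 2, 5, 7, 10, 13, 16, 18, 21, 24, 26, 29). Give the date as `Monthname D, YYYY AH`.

Counting 52 days back from JDN 2381534 reaches JDN 2381482, which is Muharram 7, 1223 AH.

Muharram 7, 1223 AH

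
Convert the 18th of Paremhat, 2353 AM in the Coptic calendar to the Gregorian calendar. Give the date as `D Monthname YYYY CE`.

Both dates share Julian Day Number 2684295; in the Gregorian calendar that is 1 April 2637 CE.

1 April 2637 CE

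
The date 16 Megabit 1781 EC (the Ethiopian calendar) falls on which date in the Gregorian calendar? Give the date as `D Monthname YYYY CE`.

23 March 1789 CE

Both dates share Julian Day Number 2374561; in the Gregorian calendar that is 23 March 1789 CE.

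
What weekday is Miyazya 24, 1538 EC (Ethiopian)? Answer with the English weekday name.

Monday

This is JDN 2285843 (29 April 1546 Gregorian).
Since JDN mod 7 = 0 (0 = Monday), the day is Monday.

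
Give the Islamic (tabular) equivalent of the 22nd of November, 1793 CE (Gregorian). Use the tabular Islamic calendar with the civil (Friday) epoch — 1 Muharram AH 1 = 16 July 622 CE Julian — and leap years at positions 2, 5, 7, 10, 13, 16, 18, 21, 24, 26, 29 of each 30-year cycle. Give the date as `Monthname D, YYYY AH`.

Julian Day Number of the source date = 2376266.
Converting JDN 2376266 to the tabular Islamic calendar gives 17 Rabi' al-Thani 1208 AH.

Rabi' al-Thani 17, 1208 AH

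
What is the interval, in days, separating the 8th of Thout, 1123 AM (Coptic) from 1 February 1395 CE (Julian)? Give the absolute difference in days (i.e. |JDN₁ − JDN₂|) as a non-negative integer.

JDN of the first date = 2234847.
JDN of the second date = 2230613.
|2230613 − 2234847| = 4234.

4234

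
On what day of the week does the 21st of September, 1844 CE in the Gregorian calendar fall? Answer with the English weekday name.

Saturday

2394831 ≡ 5 (mod 7); counting from Monday = 0 gives Saturday.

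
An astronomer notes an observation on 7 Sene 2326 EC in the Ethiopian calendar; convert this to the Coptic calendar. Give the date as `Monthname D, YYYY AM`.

Both dates share Julian Day Number 2573703; in the Coptic calendar that is 7 Paoni 2050 AM.

Paoni 7, 2050 AM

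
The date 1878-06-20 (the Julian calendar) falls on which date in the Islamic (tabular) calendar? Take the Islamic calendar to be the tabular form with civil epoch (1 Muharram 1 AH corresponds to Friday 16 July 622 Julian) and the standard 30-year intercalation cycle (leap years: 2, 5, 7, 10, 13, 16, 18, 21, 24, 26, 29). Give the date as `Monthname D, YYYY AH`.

The source date corresponds to 2 July 1878 in the Gregorian calendar (JDN 2407168).
That day falls on 2 Rajab 1295 AH in the tabular Islamic calendar.

Rajab 2, 1295 AH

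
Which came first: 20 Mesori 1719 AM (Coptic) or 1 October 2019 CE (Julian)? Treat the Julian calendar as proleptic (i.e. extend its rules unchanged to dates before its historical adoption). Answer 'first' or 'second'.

The two dates have Julian Day Numbers 2452878 and 2458771 respectively.
Since 2452878 < 2458771, the first date comes first.

first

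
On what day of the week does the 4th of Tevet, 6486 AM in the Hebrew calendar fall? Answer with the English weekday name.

Friday

In the Gregorian calendar this is 1 January 2726 (JDN 2716711).
Since JDN mod 7 = 4 (0 = Monday), the day is Friday.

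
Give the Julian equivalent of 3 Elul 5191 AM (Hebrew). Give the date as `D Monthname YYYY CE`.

The source date corresponds to 21 August 1431 in the proleptic Gregorian calendar (JDN 2243954).
That day falls on 12 August 1431 CE in the Julian calendar.

12 August 1431 CE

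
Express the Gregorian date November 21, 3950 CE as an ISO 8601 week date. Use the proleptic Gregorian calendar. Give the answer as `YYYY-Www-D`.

3950-W47-2

The weekday is Tuesday (ISO weekday 2).
That Tuesday belongs to ISO week 47 of ISO year 3950.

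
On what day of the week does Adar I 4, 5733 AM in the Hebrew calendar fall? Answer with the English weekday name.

Tuesday

This is JDN 2441720 (6 February 1973 Gregorian).
JDN 2441720 mod 7 = 1, and JDN 0 was a Monday, so this is a Tuesday.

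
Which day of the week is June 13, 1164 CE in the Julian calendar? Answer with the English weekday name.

Saturday

In the proleptic Gregorian calendar this is 20 June 1164 (JDN 2146373).
Since JDN mod 7 = 5 (0 = Monday), the day is Saturday.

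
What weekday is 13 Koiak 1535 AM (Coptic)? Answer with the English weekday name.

Monday

In the Gregorian calendar this is 21 December 1818 (JDN 2385425).
Since JDN mod 7 = 0 (0 = Monday), the day is Monday.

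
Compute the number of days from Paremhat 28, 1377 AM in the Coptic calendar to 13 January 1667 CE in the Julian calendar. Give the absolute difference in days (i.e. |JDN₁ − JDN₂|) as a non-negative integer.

2121

First date → JDN 2327821; second date → JDN 2329942.
The interval is |2327821 − 2329942| = 2121 days.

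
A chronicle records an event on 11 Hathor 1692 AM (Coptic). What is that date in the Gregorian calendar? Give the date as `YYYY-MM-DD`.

Julian Day Number of the source date = 2442738.
Converting JDN 2442738 to the Gregorian calendar gives 21 November 1975 CE.

1975-11-21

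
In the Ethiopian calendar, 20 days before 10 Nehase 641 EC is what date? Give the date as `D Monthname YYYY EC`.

Counting 20 days back from JDN 1958320 reaches JDN 1958300, which is 20 Hamle 641 EC.

20 Hamle 641 EC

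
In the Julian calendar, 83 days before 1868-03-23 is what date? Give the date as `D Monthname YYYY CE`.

31 December 1867 CE

The starting date is JDN 2403427; 2403427 − 83 = 2403344.
JDN 2403344 corresponds to 31 December 1867 CE.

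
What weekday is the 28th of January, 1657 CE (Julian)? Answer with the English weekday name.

Wednesday

This is JDN 2326305 (7 February 1657 Gregorian).
JDN 2326305 mod 7 = 2, and JDN 0 was a Monday, so this is a Wednesday.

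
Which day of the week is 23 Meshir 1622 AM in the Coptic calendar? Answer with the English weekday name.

Friday

In the Gregorian calendar this is 2 March 1906 (JDN 2417272).
Since JDN mod 7 = 4 (0 = Monday), the day is Friday.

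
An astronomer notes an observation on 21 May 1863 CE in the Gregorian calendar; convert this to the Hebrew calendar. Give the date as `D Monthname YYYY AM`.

Julian Day Number of the source date = 2401647.
Converting JDN 2401647 to the Hebrew calendar gives 3 Sivan 5623 AM.

3 Sivan 5623 AM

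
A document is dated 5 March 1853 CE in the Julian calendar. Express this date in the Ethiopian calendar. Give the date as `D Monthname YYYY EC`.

Julian Day Number of the source date = 2397930.
Converting JDN 2397930 to the Ethiopian calendar gives 9 Megabit 1845 EC.

9 Megabit 1845 EC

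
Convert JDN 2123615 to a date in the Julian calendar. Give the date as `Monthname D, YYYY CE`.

The proleptic Gregorian equivalent of JDN 2123615 is 28 February 1102.
In the Julian calendar that day is February 21, 1102 CE.

February 21, 1102 CE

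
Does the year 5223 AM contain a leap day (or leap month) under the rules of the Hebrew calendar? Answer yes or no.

Hebrew year 5223 is year 17 of its 19-year Metonic cycle; leap years are at positions 3, 6, 8, 11, 14, 17, 19, so it is a leap year (13 months).

yes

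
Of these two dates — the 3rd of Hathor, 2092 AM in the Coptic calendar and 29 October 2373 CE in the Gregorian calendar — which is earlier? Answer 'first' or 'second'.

second

Converting both to JDN: 2588830 vs 2588082; the smaller is the second.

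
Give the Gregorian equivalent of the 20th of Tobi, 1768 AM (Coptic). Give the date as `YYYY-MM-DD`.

2052-01-29

Both dates share Julian Day Number 2470566; in the Gregorian calendar that is 29 January 2052 CE.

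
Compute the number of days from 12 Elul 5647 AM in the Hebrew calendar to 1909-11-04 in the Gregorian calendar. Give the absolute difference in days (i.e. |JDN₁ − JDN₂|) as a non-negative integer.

First date → JDN 2410516; second date → JDN 2418615.
The interval is |2410516 − 2418615| = 8099 days.

8099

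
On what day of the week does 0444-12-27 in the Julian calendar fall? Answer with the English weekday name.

Wednesday

In the proleptic Gregorian calendar this is 28 December 444 (JDN 1883590).
JDN 1883590 mod 7 = 2, and JDN 0 was a Monday, so this is a Wednesday.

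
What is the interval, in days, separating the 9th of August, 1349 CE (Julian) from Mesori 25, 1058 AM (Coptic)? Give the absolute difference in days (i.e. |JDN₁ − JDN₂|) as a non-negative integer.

JDN of the first date = 2214001.
JDN of the second date = 2211453.
|2211453 − 2214001| = 2548.

2548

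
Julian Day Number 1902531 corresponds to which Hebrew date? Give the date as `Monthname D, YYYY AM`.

Cheshvan 13, 4257 AM

The proleptic Gregorian equivalent of JDN 1902531 is 6 November 496.
In the Hebrew calendar that day is Cheshvan 13, 4257 AM.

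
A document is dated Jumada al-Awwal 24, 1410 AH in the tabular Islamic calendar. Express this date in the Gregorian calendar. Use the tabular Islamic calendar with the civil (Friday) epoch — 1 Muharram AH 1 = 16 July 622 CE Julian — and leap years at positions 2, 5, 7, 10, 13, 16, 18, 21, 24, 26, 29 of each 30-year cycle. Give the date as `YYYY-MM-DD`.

Julian Day Number of the source date = 2447884.
Converting JDN 2447884 to the Gregorian calendar gives 23 December 1989 CE.

1989-12-23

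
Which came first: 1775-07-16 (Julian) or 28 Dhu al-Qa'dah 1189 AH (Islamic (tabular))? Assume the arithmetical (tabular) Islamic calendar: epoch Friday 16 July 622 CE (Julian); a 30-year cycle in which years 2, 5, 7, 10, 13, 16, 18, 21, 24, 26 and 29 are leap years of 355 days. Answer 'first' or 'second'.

first

First date → JDN 2369573; second date → JDN 2369750.
JDN 2369573 < JDN 2369750, so the first date is earlier.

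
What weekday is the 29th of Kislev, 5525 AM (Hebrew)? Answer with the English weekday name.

This is JDN 2365705 (23 December 1764 Gregorian).
2365705 ≡ 6 (mod 7); counting from Monday = 0 gives Sunday.

Sunday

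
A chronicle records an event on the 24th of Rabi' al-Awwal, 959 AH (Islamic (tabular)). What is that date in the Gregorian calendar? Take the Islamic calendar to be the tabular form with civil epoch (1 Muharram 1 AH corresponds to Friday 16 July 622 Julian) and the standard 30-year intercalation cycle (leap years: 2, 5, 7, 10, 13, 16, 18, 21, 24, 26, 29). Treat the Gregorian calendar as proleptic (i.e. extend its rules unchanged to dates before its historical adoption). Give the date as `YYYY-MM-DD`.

Julian Day Number of the source date = 2288005.
Converting JDN 2288005 to the Gregorian calendar gives 30 March 1552 CE.

1552-03-30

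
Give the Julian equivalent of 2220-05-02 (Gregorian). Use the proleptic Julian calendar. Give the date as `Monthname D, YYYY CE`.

At this point the Julian calendar is 15 days behind the Gregorian.
2 May 2220 Gregorian − 15 days → 17 April 2220 Julian.

April 17, 2220 CE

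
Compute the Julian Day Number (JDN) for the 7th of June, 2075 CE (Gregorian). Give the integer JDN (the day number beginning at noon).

2479096

JDN 2400001 is 17 November 1858 CE (Gregorian), MJD 0; the target day is +79095 days from there, so JDN = 2479096.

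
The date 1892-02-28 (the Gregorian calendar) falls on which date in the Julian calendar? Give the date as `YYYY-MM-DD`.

1892-02-16

For dates in this range the Gregorian date is 12 days ahead of the Julian.
28 February 1892 Gregorian − 12 days → 16 February 1892 Julian.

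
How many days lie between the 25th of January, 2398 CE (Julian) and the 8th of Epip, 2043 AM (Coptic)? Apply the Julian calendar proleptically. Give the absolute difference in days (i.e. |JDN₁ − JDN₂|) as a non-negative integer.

25775

First date → JDN 2596952; second date → JDN 2571177.
The interval is |2596952 − 2571177| = 25775 days.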